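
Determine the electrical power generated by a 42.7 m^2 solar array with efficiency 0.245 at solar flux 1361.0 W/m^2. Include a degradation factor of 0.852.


P = area * eta * S * degradation
P = 42.7 * 0.245 * 1361.0 * 0.852
P = 12130.8625 W

12130.8625 W


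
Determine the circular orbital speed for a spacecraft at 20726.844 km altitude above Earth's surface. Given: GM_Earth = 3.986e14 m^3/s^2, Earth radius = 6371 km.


r = R_E + alt = 6371.0 + 20726.844 = 27097.8440 km = 2.7097844e+07 m
v = sqrt(mu/r) = sqrt(3.986e14 / 2.7097844e+07) = 3835.3171 m/s = 3.8353 km/s

3.8353 km/s


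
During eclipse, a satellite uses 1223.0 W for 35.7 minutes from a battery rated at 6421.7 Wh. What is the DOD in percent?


E_used = P * t / 60 = 1223.0 * 35.7 / 60 = 727.6850 Wh
DOD = E_used / E_total * 100 = 727.6850 / 6421.7 * 100
DOD = 11.3317 %

11.3317 %


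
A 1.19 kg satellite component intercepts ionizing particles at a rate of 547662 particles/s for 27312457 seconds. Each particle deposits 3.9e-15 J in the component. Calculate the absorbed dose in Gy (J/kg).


Total energy deposited = rate * time * E_per
  = 547662 * 27312457 * 3.9e-15 = 0.05833618 J
Dose = E_total / mass = 0.05833618 / 1.19
Dose = 0.049022 Gy

0.0490 Gy


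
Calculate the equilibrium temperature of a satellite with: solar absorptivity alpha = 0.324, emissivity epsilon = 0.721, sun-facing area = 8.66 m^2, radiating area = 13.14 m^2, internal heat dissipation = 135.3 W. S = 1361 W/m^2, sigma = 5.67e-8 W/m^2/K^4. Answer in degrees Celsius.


Numerator = alpha*S*A_sun + Q_int = 0.324*1361*8.66 + 135.3 = 3954.0482 W
Denominator = eps*sigma*A_rad = 0.721*5.67e-8*13.14 = 5.371724e-07 W/K^4
T^4 = 7.3608552e+09 K^4
T = 292.9086 K = 19.7586 C

19.7586 degrees Celsius


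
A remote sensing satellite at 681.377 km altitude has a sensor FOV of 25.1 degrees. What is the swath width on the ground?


FOV = 25.1 deg = 0.4380776 rad
swath = 2 * alt * tan(FOV/2) = 2 * 681.377 * tan(0.2190388)
swath = 2 * 681.377 * 0.2226104
swath = 303.3632 km

303.3632 km


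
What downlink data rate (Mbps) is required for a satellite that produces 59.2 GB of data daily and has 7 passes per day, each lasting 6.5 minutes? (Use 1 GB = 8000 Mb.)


total contact time = 7 * 6.5 * 60 = 2730.0000 s
data = 59.2 GB = 473600.0000 Mb
rate = 473600.0000 / 2730.0000 = 173.4799 Mbps

173.4799 Mbps


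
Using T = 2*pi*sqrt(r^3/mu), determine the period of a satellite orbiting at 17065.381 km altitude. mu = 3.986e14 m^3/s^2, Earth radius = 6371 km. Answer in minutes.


r = 23436.3810 km = 2.3436381e+07 m
T = 2*pi*sqrt(r^3/mu) = 2*pi*sqrt(1.2872759e+22 / 3.986e14)
T = 35706.4806 s = 595.1080 min

595.1080 minutes


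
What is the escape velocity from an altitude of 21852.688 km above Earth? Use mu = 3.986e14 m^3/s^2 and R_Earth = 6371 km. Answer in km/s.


r = 6371.0 + 21852.688 = 28223.6880 km = 2.8223688e+07 m
v_esc = sqrt(2*mu/r) = sqrt(2*3.986e14 / 2.8223688e+07)
v_esc = 5314.6756 m/s = 5.3147 km/s

5.3147 km/s


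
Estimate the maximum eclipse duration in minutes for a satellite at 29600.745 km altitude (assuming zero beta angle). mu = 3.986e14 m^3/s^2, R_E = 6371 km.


r = 35971.7450 km
T = 1131.6242 min
Eclipse fraction = arcsin(R_E/r)/pi = arcsin(6371.0000/35971.7450)/pi
= arcsin(0.1771112)/pi = 0.05667523
Eclipse duration = 0.05667523 * 1131.6242 = 64.1351 min

64.1351 minutes


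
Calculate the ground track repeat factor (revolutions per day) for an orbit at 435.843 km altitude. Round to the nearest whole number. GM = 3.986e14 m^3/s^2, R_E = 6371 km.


r = 6.806843e+06 m
T = 2*pi*sqrt(r^3/mu) = 5588.9448 s = 93.1491 min
revs/day = 1440 / 93.1491 = 15.4591
Rounded: 15 revolutions per day

15 revolutions per day


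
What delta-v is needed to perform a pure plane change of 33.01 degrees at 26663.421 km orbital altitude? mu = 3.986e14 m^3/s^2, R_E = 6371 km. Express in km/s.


r = 33034.4210 km = 3.3034421e+07 m
V = sqrt(mu/r) = 3473.6439 m/s
di = 33.01 deg = 0.5761332 rad
dV = 2*V*sin(di/2) = 2*3473.6439*sin(0.2880666)
dV = 1973.7176 m/s = 1.9737 km/s

1.9737 km/s


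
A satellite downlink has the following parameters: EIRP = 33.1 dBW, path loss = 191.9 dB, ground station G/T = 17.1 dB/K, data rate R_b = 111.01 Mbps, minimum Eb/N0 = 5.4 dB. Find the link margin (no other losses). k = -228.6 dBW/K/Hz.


C/N0 = EIRP - FSPL + G/T - k = 33.1 - 191.9 + 17.1 - (-228.6)
C/N0 = 86.9000 dB-Hz
R_b = 111.01 Mbps = 1.1101e+08 bps -> 10*log10(R_b) = 80.4536 dB-Hz
Eb/N0 = C/N0 - 10*log10(R_b) = 86.9000 - 80.4536 = 6.4464 dB
Margin = Eb/N0 - Eb/N0_req = 6.4464 - 5.4 = 1.0464 dB (link closes)

1.0464 dB


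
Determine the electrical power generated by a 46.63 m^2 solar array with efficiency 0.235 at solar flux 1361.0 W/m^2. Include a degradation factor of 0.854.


P = area * eta * S * degradation
P = 46.63 * 0.235 * 1361.0 * 0.854
P = 12736.4758 W

12736.4758 W


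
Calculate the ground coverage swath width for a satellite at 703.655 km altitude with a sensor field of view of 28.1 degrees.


FOV = 28.1 deg = 0.4904375 rad
swath = 2 * alt * tan(FOV/2) = 2 * 703.655 * tan(0.2452188)
swath = 2 * 703.655 * 0.2502551
swath = 352.1865 km

352.1865 km


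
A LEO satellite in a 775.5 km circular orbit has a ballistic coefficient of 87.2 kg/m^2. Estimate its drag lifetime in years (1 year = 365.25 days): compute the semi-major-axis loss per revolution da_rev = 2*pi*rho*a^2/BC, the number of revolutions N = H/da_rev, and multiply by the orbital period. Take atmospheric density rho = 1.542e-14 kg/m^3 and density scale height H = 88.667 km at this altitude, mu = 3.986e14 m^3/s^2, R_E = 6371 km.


a = R_E + alt = 7146.5000 km = 7.1465e+06 m
da_rev = 2*pi*rho*a^2/BC = 2*pi*1.542e-14*(7.1465e+06)^2/87.2 = 0.0567459085 m per revolution
N = H/da_rev = 88667.0000 m / 0.0567459085 m = 1.5625268e+06 revolutions
P = 2*pi*sqrt(a^3/mu) = 6012.4478 s
lifetime = N*P = 1.5625268e+06 * 6012.4478 = 9.3946105e+09 s = 108733.9180 days
years = 108733.9180 / 365.25 = 297.6972 years

297.6972 years


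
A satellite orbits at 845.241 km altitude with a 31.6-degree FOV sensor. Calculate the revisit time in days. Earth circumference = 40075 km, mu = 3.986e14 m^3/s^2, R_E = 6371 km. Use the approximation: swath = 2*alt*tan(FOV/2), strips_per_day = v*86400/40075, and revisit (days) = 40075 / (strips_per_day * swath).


swath = 2*845.241*tan(0.275762) = 478.3582 km
v = sqrt(mu/r) = 7432.1272 m/s = 7.4321 km/s
strips/day = v*86400/40075 = 7.4321*86400/40075 = 16.0234
coverage/day = strips * swath = 16.0234 * 478.3582 = 7664.9011 km
revisit = 40075 / 7664.9011 = 5.2284 days

5.2284 days


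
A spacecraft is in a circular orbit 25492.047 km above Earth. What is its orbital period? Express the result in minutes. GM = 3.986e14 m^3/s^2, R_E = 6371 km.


r = 31863.0470 km = 3.1863047e+07 m
T = 2*pi*sqrt(r^3/mu) = 2*pi*sqrt(3.2349078e+22 / 3.986e14)
T = 56603.3555 s = 943.3893 min

943.3893 minutes


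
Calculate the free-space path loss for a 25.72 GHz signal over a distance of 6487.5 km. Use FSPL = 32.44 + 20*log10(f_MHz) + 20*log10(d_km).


f = 25.72 GHz = 25720.0000 MHz
d = 6487.5 km
FSPL = 32.44 + 20*log10(25720.0000) + 20*log10(6487.5)
FSPL = 32.44 + 88.2054 + 76.2415
FSPL = 196.8870 dB

196.8870 dB


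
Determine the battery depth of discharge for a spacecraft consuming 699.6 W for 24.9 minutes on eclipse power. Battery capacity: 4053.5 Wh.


E_used = P * t / 60 = 699.6 * 24.9 / 60 = 290.3340 Wh
DOD = E_used / E_total * 100 = 290.3340 / 4053.5 * 100
DOD = 7.1626 %

7.1626 %


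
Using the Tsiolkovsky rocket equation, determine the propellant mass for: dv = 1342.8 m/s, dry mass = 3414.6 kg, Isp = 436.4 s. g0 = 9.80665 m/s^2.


ve = Isp * g0 = 436.4 * 9.80665 = 4279.622060 m/s
mass ratio = exp(dv/ve) = exp(1342.8/4279.622060) = 1.36856949
m_prop = m_dry * (mr - 1) = 3414.6 * (1.36856949 - 1)
m_prop = 1258.5174 kg

1258.5174 kg


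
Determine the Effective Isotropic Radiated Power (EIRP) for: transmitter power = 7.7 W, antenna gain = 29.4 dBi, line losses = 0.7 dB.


Pt = 7.7 W = 8.8649 dBW
EIRP = Pt_dBW + Gt - losses = 8.8649 + 29.4 - 0.7 = 37.5649 dBW

37.5649 dBW


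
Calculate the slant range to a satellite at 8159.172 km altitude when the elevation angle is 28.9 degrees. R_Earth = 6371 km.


h = 8159.172 km, el = 28.9 deg
d = -R_E*sin(el) + sqrt((R_E*sin(el))^2 + 2*R_E*h + h^2)
d = -6371.0000*sin(0.5044002) + sqrt((6371.0000*0.4832824)^2 + 2*6371.0000*8159.172 + 8159.172^2)
d = 10338.0288 km

10338.0288 km


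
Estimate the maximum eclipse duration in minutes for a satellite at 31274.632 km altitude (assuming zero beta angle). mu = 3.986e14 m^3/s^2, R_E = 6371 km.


r = 37645.6320 km
T = 1211.5235 min
Eclipse fraction = arcsin(R_E/r)/pi = arcsin(6371.0000/37645.6320)/pi
= arcsin(0.1692361)/pi = 0.05413004
Eclipse duration = 0.05413004 * 1211.5235 = 65.5798 min

65.5798 minutes


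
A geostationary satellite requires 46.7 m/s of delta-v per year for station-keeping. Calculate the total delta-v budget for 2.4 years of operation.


dV = rate * years = 46.7 * 2.4
dV = 112.0800 m/s

112.0800 m/s


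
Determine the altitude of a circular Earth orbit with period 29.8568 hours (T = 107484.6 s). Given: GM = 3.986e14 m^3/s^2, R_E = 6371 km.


T = 107484.6 s
r = (mu*T^2/(4*pi^2))^(1/3) = (3.986e14 * 107484.6^2 / (4*pi^2))^(1/3)
r = 4.8860362e+07 m = 48860.3622 km
alt = r - R_E = 48860.3622 - 6371 = 42489.3622 km

42489.3622 km


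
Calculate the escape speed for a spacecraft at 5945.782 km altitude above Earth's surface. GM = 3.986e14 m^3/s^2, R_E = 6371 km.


r = 6371.0 + 5945.782 = 12316.7820 km = 1.2316782e+07 m
v_esc = sqrt(2*mu/r) = sqrt(2*3.986e14 / 1.2316782e+07)
v_esc = 8045.1662 m/s = 8.0452 km/s

8.0452 km/s


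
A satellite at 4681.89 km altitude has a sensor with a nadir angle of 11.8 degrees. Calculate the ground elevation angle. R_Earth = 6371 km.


r = R_E + alt = 11052.8900 km
Law of sines in the satellite / Earth-center / ground-point triangle:
  sin(nadir)/R_E = sin(90 + el)/r  =>  cos(el) = (r/R_E)*sin(nadir)
cos(el) = (11052.8900 / 6371.0000) * sin(11.8 deg) = 0.3547751
el = arccos(0.3547751) = 69.2203 deg
(Earth-central angle = 90 - nadir - el = 8.9797 deg)

69.2203 degrees


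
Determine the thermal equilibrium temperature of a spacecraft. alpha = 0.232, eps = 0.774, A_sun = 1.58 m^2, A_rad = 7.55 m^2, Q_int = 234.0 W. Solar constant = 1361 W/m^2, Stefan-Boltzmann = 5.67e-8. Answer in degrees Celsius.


Numerator = alpha*S*A_sun + Q_int = 0.232*1361*1.58 + 234.0 = 732.8882 W
Denominator = eps*sigma*A_rad = 0.774*5.67e-8*7.55 = 3.3133779e-07 W/K^4
T^4 = 2.2119063e+09 K^4
T = 216.8661 K = -56.2839 C

-56.2839 degrees Celsius


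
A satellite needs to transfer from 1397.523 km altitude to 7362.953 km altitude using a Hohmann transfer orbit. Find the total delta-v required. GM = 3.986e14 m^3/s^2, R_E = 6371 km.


r1 = 7768.5230 km = 7.768523e+06 m
r2 = 13733.9530 km = 1.3733953e+07 m
dv1 = sqrt(mu/r1)*(sqrt(2*r2/(r1+r2)) - 1) = 932.8790 m/s
dv2 = sqrt(mu/r2)*(1 - sqrt(2*r1/(r1+r2))) = 807.8724 m/s
total dv = |dv1| + |dv2| = 932.8790 + 807.8724 = 1740.7513 m/s = 1.7408 km/s

1.7408 km/s


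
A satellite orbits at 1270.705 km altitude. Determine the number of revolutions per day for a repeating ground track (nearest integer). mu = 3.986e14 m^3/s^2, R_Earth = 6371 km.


r = 7.641705e+06 m
T = 2*pi*sqrt(r^3/mu) = 6648.0859 s = 110.8014 min
revs/day = 1440 / 110.8014 = 12.9962
Rounded: 13 revolutions per day

13 revolutions per day


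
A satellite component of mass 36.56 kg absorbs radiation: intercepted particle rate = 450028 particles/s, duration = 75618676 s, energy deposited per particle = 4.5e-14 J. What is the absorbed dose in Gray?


Total energy deposited = rate * time * E_per
  = 450028 * 75618676 * 4.5e-14 = 1.5314 J
Dose = E_total / mass = 1.5314 / 36.56
Dose = 0.04188658 Gy

0.0419 Gy


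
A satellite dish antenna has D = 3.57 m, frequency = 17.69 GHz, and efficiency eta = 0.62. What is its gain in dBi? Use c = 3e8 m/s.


lambda = c/f = 3e8 / 1.769e+10 = 0.01695873 m
G = eta*(pi*D/lambda)^2 = 0.62*(pi*3.57/0.01695873)^2
G = 271169.6144 (linear)
G = 10*log10(271169.6144) = 54.3324 dBi

54.3324 dBi


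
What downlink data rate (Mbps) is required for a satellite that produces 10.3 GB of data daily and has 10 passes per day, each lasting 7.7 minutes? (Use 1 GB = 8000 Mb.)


total contact time = 10 * 7.7 * 60 = 4620.0000 s
data = 10.3 GB = 82400.0000 Mb
rate = 82400.0000 / 4620.0000 = 17.8355 Mbps

17.8355 Mbps


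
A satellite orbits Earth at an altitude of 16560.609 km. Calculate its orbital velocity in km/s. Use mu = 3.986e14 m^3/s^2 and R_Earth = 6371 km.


r = R_E + alt = 6371.0 + 16560.609 = 22931.6090 km = 2.2931609e+07 m
v = sqrt(mu/r) = sqrt(3.986e14 / 2.2931609e+07) = 4169.1871 m/s = 4.1692 km/s

4.1692 km/s


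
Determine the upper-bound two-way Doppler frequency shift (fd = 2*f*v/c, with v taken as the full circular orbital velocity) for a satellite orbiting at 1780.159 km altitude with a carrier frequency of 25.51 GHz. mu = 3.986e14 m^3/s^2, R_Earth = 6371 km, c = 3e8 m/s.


r = 8.151159e+06 m
v = sqrt(mu/r) = 6992.9265 m/s (worst-case radial velocity)
f = 25.51 GHz = 2.551e+10 Hz
fd = 2*f*v/c = 2*2.551e+10*6992.9265/3.0e+08
fd = 1.1892637e+06 Hz

1.1893e+06 Hz


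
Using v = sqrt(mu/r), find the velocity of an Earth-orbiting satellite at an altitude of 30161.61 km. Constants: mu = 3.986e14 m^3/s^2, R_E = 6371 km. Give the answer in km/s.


r = R_E + alt = 6371.0 + 30161.61 = 36532.6100 km = 3.653261e+07 m
v = sqrt(mu/r) = sqrt(3.986e14 / 3.653261e+07) = 3303.1500 m/s = 3.3032 km/s

3.3032 km/s


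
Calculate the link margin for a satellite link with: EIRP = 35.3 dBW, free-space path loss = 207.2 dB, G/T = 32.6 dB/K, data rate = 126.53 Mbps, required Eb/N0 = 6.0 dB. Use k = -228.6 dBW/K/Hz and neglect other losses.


C/N0 = EIRP - FSPL + G/T - k = 35.3 - 207.2 + 32.6 - (-228.6)
C/N0 = 89.3000 dB-Hz
R_b = 126.53 Mbps = 1.2653e+08 bps -> 10*log10(R_b) = 81.0219 dB-Hz
Eb/N0 = C/N0 - 10*log10(R_b) = 89.3000 - 81.0219 = 8.2781 dB
Margin = Eb/N0 - Eb/N0_req = 8.2781 - 6.0 = 2.2781 dB (link closes)

2.2781 dB


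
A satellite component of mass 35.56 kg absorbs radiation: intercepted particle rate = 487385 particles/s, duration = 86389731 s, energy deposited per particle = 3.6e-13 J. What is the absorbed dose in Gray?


Total energy deposited = rate * time * E_per
  = 487385 * 86389731 * 3.6e-13 = 15.1578 J
Dose = E_total / mass = 15.1578 / 35.56
Dose = 0.4262604 Gy

0.4263 Gy


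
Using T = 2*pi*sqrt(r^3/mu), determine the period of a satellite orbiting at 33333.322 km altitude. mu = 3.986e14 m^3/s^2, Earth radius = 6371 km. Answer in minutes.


r = 39704.3220 km = 3.9704322e+07 m
T = 2*pi*sqrt(r^3/mu) = 2*pi*sqrt(6.2591211e+22 / 3.986e14)
T = 78735.0119 s = 1312.2502 min

1312.2502 minutes


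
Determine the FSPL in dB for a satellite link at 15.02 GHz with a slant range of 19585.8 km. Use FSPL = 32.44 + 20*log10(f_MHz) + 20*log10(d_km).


f = 15.02 GHz = 15020.0000 MHz
d = 19585.8 km
FSPL = 32.44 + 20*log10(15020.0000) + 20*log10(19585.8)
FSPL = 32.44 + 83.5334 + 85.8388
FSPL = 201.8122 dB

201.8122 dB


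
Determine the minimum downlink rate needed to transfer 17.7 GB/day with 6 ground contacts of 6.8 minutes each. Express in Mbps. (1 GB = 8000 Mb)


total contact time = 6 * 6.8 * 60 = 2448.0000 s
data = 17.7 GB = 141600.0000 Mb
rate = 141600.0000 / 2448.0000 = 57.8431 Mbps

57.8431 Mbps


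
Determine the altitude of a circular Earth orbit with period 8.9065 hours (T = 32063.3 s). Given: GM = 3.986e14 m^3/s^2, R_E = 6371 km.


T = 32063.3 s
r = (mu*T^2/(4*pi^2))^(1/3) = (3.986e14 * 32063.3^2 / (4*pi^2))^(1/3)
r = 2.18138e+07 m = 21813.8002 km
alt = r - R_E = 21813.8002 - 6371 = 15442.8002 km

15442.8002 km


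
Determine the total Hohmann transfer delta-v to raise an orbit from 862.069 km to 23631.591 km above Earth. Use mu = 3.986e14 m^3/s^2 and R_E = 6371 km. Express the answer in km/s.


r1 = 7233.0690 km = 7.233069e+06 m
r2 = 30002.5910 km = 3.0002591e+07 m
dv1 = sqrt(mu/r1)*(sqrt(2*r2/(r1+r2)) - 1) = 2000.2395 m/s
dv2 = sqrt(mu/r2)*(1 - sqrt(2*r1/(r1+r2))) = 1373.0472 m/s
total dv = |dv1| + |dv2| = 2000.2395 + 1373.0472 = 3373.2867 m/s = 3.3733 km/s

3.3733 km/s


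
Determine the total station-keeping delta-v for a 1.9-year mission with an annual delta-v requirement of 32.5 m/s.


dV = rate * years = 32.5 * 1.9
dV = 61.7500 m/s

61.7500 m/s


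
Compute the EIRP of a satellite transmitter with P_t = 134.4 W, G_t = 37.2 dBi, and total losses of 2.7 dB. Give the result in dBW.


Pt = 134.4 W = 21.2840 dBW
EIRP = Pt_dBW + Gt - losses = 21.2840 + 37.2 - 2.7 = 55.7840 dBW

55.7840 dBW


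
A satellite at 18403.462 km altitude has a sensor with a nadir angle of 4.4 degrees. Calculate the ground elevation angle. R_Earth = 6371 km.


r = R_E + alt = 24774.4620 km
Law of sines in the satellite / Earth-center / ground-point triangle:
  sin(nadir)/R_E = sin(90 + el)/r  =>  cos(el) = (r/R_E)*sin(nadir)
cos(el) = (24774.4620 / 6371.0000) * sin(4.4 deg) = 0.2983319
el = arccos(0.2983319) = 72.6426 deg
(Earth-central angle = 90 - nadir - el = 12.9574 deg)

72.6426 degrees


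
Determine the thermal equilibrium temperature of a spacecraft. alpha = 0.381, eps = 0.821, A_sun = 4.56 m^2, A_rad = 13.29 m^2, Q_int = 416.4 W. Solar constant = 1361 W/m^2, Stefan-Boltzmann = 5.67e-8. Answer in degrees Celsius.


Numerator = alpha*S*A_sun + Q_int = 0.381*1361*4.56 + 416.4 = 2780.9470 W
Denominator = eps*sigma*A_rad = 0.821*5.67e-8*13.29 = 6.186588e-07 W/K^4
T^4 = 4.4951223e+09 K^4
T = 258.9318 K = -14.2182 C

-14.2182 degrees Celsius


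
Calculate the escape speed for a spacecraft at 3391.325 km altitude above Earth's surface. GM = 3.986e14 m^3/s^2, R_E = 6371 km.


r = 6371.0 + 3391.325 = 9762.3250 km = 9.762325e+06 m
v_esc = sqrt(2*mu/r) = sqrt(2*3.986e14 / 9.762325e+06)
v_esc = 9036.6407 m/s = 9.0366 km/s

9.0366 km/s


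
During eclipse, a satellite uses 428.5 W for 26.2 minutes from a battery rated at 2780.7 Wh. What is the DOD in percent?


E_used = P * t / 60 = 428.5 * 26.2 / 60 = 187.1117 Wh
DOD = E_used / E_total * 100 = 187.1117 / 2780.7 * 100
DOD = 6.7289 %

6.7289 %


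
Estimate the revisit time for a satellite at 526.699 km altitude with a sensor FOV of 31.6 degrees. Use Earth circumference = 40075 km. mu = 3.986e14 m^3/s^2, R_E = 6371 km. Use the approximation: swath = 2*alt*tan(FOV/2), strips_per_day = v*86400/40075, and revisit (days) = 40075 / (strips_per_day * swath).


swath = 2*526.699*tan(0.275762) = 298.0816 km
v = sqrt(mu/r) = 7601.8015 m/s = 7.6018 km/s
strips/day = v*86400/40075 = 7.6018*86400/40075 = 16.3892
coverage/day = strips * swath = 16.3892 * 298.0816 = 4885.3073 km
revisit = 40075 / 4885.3073 = 8.2032 days

8.2032 days


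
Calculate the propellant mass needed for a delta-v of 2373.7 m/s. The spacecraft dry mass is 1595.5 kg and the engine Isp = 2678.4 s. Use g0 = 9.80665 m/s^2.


ve = Isp * g0 = 2678.4 * 9.80665 = 26266.131360 m/s
mass ratio = exp(dv/ve) = exp(2373.7/26266.131360) = 1.09458044
m_prop = m_dry * (mr - 1) = 1595.5 * (1.09458044 - 1)
m_prop = 150.9031 kg

150.9031 kg


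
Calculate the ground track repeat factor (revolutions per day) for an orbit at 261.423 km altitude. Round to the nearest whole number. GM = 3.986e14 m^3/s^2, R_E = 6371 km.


r = 6.632423e+06 m
T = 2*pi*sqrt(r^3/mu) = 5375.5084 s = 89.5918 min
revs/day = 1440 / 89.5918 = 16.0729
Rounded: 16 revolutions per day

16 revolutions per day


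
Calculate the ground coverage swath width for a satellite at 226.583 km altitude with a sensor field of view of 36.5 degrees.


FOV = 36.5 deg = 0.6370452 rad
swath = 2 * alt * tan(FOV/2) = 2 * 226.583 * tan(0.3185226)
swath = 2 * 226.583 * 0.3297505
swath = 149.4317 km

149.4317 km


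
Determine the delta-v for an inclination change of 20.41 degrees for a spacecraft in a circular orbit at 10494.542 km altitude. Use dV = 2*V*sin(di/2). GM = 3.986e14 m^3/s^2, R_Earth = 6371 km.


r = 16865.5420 km = 1.6865542e+07 m
V = sqrt(mu/r) = 4861.4799 m/s
di = 20.41 deg = 0.3562217 rad
dV = 2*V*sin(di/2) = 2*4861.4799*sin(0.1781109)
dV = 1722.6229 m/s = 1.7226 km/s

1.7226 km/s


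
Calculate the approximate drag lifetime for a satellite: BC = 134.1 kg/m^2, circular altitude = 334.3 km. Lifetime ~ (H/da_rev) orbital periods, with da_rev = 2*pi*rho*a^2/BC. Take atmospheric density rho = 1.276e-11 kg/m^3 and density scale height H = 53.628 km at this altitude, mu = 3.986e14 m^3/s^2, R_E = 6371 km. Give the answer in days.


a = R_E + alt = 6705.3000 km = 6.7053e+06 m
da_rev = 2*pi*rho*a^2/BC = 2*pi*1.276e-11*(6.7053e+06)^2/134.1 = 26.880553 m per revolution
N = H/da_rev = 53628.0000 m / 26.880553 m = 1995.0483 revolutions
P = 2*pi*sqrt(a^3/mu) = 5464.3504 s
lifetime = N*P = 1995.0483 * 5464.3504 = 1.0901643e+07 s = 126.1764 days

126.1764 days


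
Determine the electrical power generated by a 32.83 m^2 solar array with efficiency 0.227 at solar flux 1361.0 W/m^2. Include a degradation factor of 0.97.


P = area * eta * S * degradation
P = 32.83 * 0.227 * 1361.0 * 0.97
P = 9838.4481 W

9838.4481 W


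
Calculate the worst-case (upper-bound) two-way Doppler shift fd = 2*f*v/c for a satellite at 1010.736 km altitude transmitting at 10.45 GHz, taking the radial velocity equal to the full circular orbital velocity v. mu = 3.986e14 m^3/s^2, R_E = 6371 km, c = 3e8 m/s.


r = 7.381736e+06 m
v = sqrt(mu/r) = 7348.3425 m/s (worst-case radial velocity)
f = 10.45 GHz = 1.045e+10 Hz
fd = 2*f*v/c = 2*1.045e+10*7348.3425/3.0e+08
fd = 511934.5304 Hz

511934.5304 Hz


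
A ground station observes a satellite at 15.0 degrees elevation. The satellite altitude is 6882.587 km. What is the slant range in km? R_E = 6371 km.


h = 6882.587 km, el = 15.0 deg
d = -R_E*sin(el) + sqrt((R_E*sin(el))^2 + 2*R_E*h + h^2)
d = -6371.0000*sin(0.2617994) + sqrt((6371.0000*0.258819)^2 + 2*6371.0000*6882.587 + 6882.587^2)
d = 10089.3311 km

10089.3311 km


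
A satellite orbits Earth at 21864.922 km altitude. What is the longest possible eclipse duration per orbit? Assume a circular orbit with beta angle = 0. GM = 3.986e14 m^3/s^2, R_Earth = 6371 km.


r = 28235.9220 km
T = 786.9786 min
Eclipse fraction = arcsin(R_E/r)/pi = arcsin(6371.0000/28235.9220)/pi
= arcsin(0.2256346)/pi = 0.07244553
Eclipse duration = 0.07244553 * 786.9786 = 57.0131 min

57.0131 minutes


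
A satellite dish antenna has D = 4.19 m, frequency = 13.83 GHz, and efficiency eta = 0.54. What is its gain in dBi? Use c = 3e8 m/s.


lambda = c/f = 3e8 / 1.383e+10 = 0.02169197 m
G = eta*(pi*D/lambda)^2 = 0.54*(pi*4.19/0.02169197)^2
G = 198848.9957 (linear)
G = 10*log10(198848.9957) = 52.9852 dBi

52.9852 dBi


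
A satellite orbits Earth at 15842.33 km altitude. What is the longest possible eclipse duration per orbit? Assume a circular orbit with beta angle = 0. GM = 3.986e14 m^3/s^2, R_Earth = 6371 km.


r = 22213.3300 km
T = 549.1367 min
Eclipse fraction = arcsin(R_E/r)/pi = arcsin(6371.0000/22213.3300)/pi
= arcsin(0.2868098)/pi = 0.09259476
Eclipse duration = 0.09259476 * 549.1367 = 50.8472 min

50.8472 minutes


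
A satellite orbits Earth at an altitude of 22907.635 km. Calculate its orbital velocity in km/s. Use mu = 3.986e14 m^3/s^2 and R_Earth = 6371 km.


r = R_E + alt = 6371.0 + 22907.635 = 29278.6350 km = 2.9278635e+07 m
v = sqrt(mu/r) = sqrt(3.986e14 / 2.9278635e+07) = 3689.7185 m/s = 3.6897 km/s

3.6897 km/s


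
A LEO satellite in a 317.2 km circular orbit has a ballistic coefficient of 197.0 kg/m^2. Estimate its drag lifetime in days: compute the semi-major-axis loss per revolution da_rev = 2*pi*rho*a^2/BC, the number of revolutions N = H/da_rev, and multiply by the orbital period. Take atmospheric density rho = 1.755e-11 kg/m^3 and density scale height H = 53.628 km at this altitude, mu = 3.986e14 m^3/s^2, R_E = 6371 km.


a = R_E + alt = 6688.2000 km = 6.6882e+06 m
da_rev = 2*pi*rho*a^2/BC = 2*pi*1.755e-11*(6.6882e+06)^2/197.0 = 25.038555 m per revolution
N = H/da_rev = 53628.0000 m / 25.038555 m = 2141.8169 revolutions
P = 2*pi*sqrt(a^3/mu) = 5443.4608 s
lifetime = N*P = 2141.8169 * 5443.4608 = 1.1658896e+07 s = 134.9409 days

134.9409 days


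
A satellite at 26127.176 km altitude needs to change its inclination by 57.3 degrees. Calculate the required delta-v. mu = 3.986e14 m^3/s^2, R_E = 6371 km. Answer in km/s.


r = 32498.1760 km = 3.2498176e+07 m
V = sqrt(mu/r) = 3502.1856 m/s
di = 57.3 deg = 1.0001 rad
dV = 2*V*sin(di/2) = 2*3502.1856*sin(0.5000368)
dV = 3358.3008 m/s = 3.3583 km/s

3.3583 km/s


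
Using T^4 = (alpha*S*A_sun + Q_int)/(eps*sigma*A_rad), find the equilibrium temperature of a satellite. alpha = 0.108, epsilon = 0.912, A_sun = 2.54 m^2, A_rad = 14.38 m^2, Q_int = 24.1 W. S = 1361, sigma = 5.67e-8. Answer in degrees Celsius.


Numerator = alpha*S*A_sun + Q_int = 0.108*1361*2.54 + 24.1 = 397.4495 W
Denominator = eps*sigma*A_rad = 0.912*5.67e-8*14.38 = 7.4359555e-07 W/K^4
T^4 = 5.344969e+08 K^4
T = 152.0500 K = -121.1000 C

-121.1000 degrees Celsius


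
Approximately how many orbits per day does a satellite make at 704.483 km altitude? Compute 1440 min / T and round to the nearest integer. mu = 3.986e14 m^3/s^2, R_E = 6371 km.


r = 7.075483e+06 m
T = 2*pi*sqrt(r^3/mu) = 5923.0495 s = 98.7175 min
revs/day = 1440 / 98.7175 = 14.5871
Rounded: 15 revolutions per day

15 revolutions per day


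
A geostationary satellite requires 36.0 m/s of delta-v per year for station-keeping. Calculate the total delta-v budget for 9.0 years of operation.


dV = rate * years = 36.0 * 9.0
dV = 324.0000 m/s

324.0000 m/s


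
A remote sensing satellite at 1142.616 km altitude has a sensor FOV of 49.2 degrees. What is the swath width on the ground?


FOV = 49.2 deg = 0.858702 rad
swath = 2 * alt * tan(FOV/2) = 2 * 1142.616 * tan(0.429351)
swath = 2 * 1142.616 * 0.4578357
swath = 1046.2609 km

1046.2609 km


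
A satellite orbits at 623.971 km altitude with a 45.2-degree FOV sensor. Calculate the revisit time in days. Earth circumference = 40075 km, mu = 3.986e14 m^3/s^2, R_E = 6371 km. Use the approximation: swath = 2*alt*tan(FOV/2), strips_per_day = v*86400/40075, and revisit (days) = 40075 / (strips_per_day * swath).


swath = 2*623.971*tan(0.3944444) = 519.4681 km
v = sqrt(mu/r) = 7548.7612 m/s = 7.5488 km/s
strips/day = v*86400/40075 = 7.5488*86400/40075 = 16.2748
coverage/day = strips * swath = 16.2748 * 519.4681 = 8454.2444 km
revisit = 40075 / 8454.2444 = 4.7402 days

4.7402 days


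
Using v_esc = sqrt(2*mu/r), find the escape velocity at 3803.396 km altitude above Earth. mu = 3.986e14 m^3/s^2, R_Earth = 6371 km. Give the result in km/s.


r = 6371.0 + 3803.396 = 10174.3960 km = 1.0174396e+07 m
v_esc = sqrt(2*mu/r) = sqrt(2*3.986e14 / 1.0174396e+07)
v_esc = 8851.7538 m/s = 8.8518 km/s

8.8518 km/s


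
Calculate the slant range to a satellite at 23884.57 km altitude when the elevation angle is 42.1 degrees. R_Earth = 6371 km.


h = 23884.57 km, el = 42.1 deg
d = -R_E*sin(el) + sqrt((R_E*sin(el))^2 + 2*R_E*h + h^2)
d = -6371.0000*sin(0.7347836) + sqrt((6371.0000*0.6704266)^2 + 2*6371.0000*23884.57 + 23884.57^2)
d = 25612.7174 km

25612.7174 km


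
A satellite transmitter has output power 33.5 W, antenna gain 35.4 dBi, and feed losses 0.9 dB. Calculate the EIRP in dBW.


Pt = 33.5 W = 15.2504 dBW
EIRP = Pt_dBW + Gt - losses = 15.2504 + 35.4 - 0.9 = 49.7504 dBW

49.7504 dBW


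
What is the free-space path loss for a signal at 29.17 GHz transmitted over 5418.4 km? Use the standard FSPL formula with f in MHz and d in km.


f = 29.17 GHz = 29170.0000 MHz
d = 5418.4 km
FSPL = 32.44 + 20*log10(29170.0000) + 20*log10(5418.4)
FSPL = 32.44 + 89.2987 + 74.6774
FSPL = 196.4161 dB

196.4161 dB


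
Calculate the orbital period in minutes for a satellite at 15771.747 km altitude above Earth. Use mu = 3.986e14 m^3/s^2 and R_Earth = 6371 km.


r = 22142.7470 km = 2.2142747e+07 m
T = 2*pi*sqrt(r^3/mu) = 2*pi*sqrt(1.0856616e+22 / 3.986e14)
T = 32791.2874 s = 546.5215 min

546.5215 minutes


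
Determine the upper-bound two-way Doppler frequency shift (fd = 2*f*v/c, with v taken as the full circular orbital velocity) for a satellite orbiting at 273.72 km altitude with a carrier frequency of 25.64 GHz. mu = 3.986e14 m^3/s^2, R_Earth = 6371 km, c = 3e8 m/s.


r = 6.64472e+06 m
v = sqrt(mu/r) = 7745.1584 m/s (worst-case radial velocity)
f = 25.64 GHz = 2.564e+10 Hz
fd = 2*f*v/c = 2*2.564e+10*7745.1584/3.0e+08
fd = 1.3239057e+06 Hz

1.3239e+06 Hz


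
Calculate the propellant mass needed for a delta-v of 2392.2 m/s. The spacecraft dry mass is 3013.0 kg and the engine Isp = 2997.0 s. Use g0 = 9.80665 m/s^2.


ve = Isp * g0 = 2997.0 * 9.80665 = 29390.530050 m/s
mass ratio = exp(dv/ve) = exp(2392.2/29390.530050) = 1.08479775
m_prop = m_dry * (mr - 1) = 3013.0 * (1.08479775 - 1)
m_prop = 255.4956 kg

255.4956 kg


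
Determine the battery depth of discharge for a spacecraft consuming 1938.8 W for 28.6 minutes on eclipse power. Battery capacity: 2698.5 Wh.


E_used = P * t / 60 = 1938.8 * 28.6 / 60 = 924.1613 Wh
DOD = E_used / E_total * 100 = 924.1613 / 2698.5 * 100
DOD = 34.2472 %

34.2472 %


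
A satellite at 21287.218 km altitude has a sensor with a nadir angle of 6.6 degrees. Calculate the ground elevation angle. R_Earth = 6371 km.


r = R_E + alt = 27658.2180 km
Law of sines in the satellite / Earth-center / ground-point triangle:
  sin(nadir)/R_E = sin(90 + el)/r  =>  cos(el) = (r/R_E)*sin(nadir)
cos(el) = (27658.2180 / 6371.0000) * sin(6.6 deg) = 0.498973
el = arccos(0.498973) = 60.0679 deg
(Earth-central angle = 90 - nadir - el = 23.3321 deg)

60.0679 degrees


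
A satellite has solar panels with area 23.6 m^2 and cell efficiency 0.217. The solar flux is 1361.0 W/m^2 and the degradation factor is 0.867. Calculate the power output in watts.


P = area * eta * S * degradation
P = 23.6 * 0.217 * 1361.0 * 0.867
P = 6042.9494 W

6042.9494 W


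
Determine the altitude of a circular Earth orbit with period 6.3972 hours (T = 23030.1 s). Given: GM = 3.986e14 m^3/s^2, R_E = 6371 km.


T = 23030.1 s
r = (mu*T^2/(4*pi^2))^(1/3) = (3.986e14 * 23030.1^2 / (4*pi^2))^(1/3)
r = 1.7495367e+07 m = 17495.3675 km
alt = r - R_E = 17495.3675 - 6371 = 11124.3675 km

11124.3675 km


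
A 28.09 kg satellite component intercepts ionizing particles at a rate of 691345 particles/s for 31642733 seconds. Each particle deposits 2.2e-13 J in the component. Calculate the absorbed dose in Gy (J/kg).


Total energy deposited = rate * time * E_per
  = 691345 * 31642733 * 2.2e-13 = 4.8127 J
Dose = E_total / mass = 4.8127 / 28.09
Dose = 0.1713325 Gy

0.1713 Gy


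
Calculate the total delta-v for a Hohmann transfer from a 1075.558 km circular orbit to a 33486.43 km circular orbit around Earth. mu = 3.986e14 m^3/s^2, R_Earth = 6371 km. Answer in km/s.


r1 = 7446.5580 km = 7.446558e+06 m
r2 = 39857.4300 km = 3.985743e+07 m
dv1 = sqrt(mu/r1)*(sqrt(2*r2/(r1+r2)) - 1) = 2181.2617 m/s
dv2 = sqrt(mu/r2)*(1 - sqrt(2*r1/(r1+r2))) = 1387.9535 m/s
total dv = |dv1| + |dv2| = 2181.2617 + 1387.9535 = 3569.2152 m/s = 3.5692 km/s

3.5692 km/s


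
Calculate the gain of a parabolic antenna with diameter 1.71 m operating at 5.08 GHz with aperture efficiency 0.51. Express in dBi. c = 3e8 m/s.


lambda = c/f = 3e8 / 5.08e+09 = 0.05905512 m
G = eta*(pi*D/lambda)^2 = 0.51*(pi*1.71/0.05905512)^2
G = 4220.3363 (linear)
G = 10*log10(4220.3363) = 36.2535 dBi

36.2535 dBi


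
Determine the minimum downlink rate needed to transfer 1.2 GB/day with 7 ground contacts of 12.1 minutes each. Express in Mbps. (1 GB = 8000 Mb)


total contact time = 7 * 12.1 * 60 = 5082.0000 s
data = 1.2 GB = 9600.0000 Mb
rate = 9600.0000 / 5082.0000 = 1.8890 Mbps

1.8890 Mbps


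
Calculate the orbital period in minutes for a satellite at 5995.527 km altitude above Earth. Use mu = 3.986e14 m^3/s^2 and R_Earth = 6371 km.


r = 12366.5270 km = 1.2366527e+07 m
T = 2*pi*sqrt(r^3/mu) = 2*pi*sqrt(1.8912252e+21 / 3.986e14)
T = 13686.1989 s = 228.1033 min

228.1033 minutes


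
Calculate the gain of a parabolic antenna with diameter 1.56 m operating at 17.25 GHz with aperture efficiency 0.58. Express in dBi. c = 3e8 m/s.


lambda = c/f = 3e8 / 1.725e+10 = 0.0173913 m
G = eta*(pi*D/lambda)^2 = 0.58*(pi*1.56/0.0173913)^2
G = 46058.8007 (linear)
G = 10*log10(46058.8007) = 46.6331 dBi

46.6331 dBi


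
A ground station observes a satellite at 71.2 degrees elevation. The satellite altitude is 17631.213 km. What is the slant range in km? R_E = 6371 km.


h = 17631.213 km, el = 71.2 deg
d = -R_E*sin(el) + sqrt((R_E*sin(el))^2 + 2*R_E*h + h^2)
d = -6371.0000*sin(1.2427) + sqrt((6371.0000*0.9466493)^2 + 2*6371.0000*17631.213 + 17631.213^2)
d = 17883.1357 km

17883.1357 km


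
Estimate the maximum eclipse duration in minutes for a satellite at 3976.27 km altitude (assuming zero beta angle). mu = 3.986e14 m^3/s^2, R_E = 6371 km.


r = 10347.2700 km
T = 174.5817 min
Eclipse fraction = arcsin(R_E/r)/pi = arcsin(6371.0000/10347.2700)/pi
= arcsin(0.615718)/pi = 0.2111339
Eclipse duration = 0.2111339 * 174.5817 = 36.8601 min

36.8601 minutes


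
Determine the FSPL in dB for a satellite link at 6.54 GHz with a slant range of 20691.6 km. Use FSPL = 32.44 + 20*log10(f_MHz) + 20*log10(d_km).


f = 6.54 GHz = 6540.0000 MHz
d = 20691.6 km
FSPL = 32.44 + 20*log10(6540.0000) + 20*log10(20691.6)
FSPL = 32.44 + 76.3116 + 86.3159
FSPL = 195.0674 dB

195.0674 dB


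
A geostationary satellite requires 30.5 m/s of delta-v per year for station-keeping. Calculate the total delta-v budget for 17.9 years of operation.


dV = rate * years = 30.5 * 17.9
dV = 545.9500 m/s

545.9500 m/s


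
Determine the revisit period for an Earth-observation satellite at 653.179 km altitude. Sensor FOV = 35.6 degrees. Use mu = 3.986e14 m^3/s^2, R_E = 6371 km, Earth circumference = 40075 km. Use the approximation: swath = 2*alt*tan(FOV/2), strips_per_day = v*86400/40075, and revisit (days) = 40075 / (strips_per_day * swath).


swath = 2*653.179*tan(0.3106686) = 419.4257 km
v = sqrt(mu/r) = 7533.0502 m/s = 7.5331 km/s
strips/day = v*86400/40075 = 7.5331*86400/40075 = 16.2409
coverage/day = strips * swath = 16.2409 * 419.4257 = 6811.8657 km
revisit = 40075 / 6811.8657 = 5.8831 days

5.8831 days


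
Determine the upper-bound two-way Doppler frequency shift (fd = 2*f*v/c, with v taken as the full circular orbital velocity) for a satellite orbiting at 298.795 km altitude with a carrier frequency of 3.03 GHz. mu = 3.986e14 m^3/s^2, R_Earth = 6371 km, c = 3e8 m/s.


r = 6.669795e+06 m
v = sqrt(mu/r) = 7730.5858 m/s (worst-case radial velocity)
f = 3.03 GHz = 3.03e+09 Hz
fd = 2*f*v/c = 2*3.03e+09*7730.5858/3.0e+08
fd = 156157.8330 Hz

156157.8330 Hz


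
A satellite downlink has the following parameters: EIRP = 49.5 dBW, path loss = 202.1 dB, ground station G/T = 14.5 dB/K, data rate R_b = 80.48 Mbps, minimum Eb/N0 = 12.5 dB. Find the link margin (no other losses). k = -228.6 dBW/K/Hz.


C/N0 = EIRP - FSPL + G/T - k = 49.5 - 202.1 + 14.5 - (-228.6)
C/N0 = 90.5000 dB-Hz
R_b = 80.48 Mbps = 8.048e+07 bps -> 10*log10(R_b) = 79.0569 dB-Hz
Eb/N0 = C/N0 - 10*log10(R_b) = 90.5000 - 79.0569 = 11.4431 dB
Margin = Eb/N0 - Eb/N0_req = 11.4431 - 12.5 = -1.0569 dB (negative margin: link does not close)

-1.0569 dB


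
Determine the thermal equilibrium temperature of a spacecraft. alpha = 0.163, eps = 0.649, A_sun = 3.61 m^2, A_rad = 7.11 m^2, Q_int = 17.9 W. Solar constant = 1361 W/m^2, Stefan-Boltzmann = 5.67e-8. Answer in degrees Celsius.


Numerator = alpha*S*A_sun + Q_int = 0.163*1361*3.61 + 17.9 = 818.7532 W
Denominator = eps*sigma*A_rad = 0.649*5.67e-8*7.11 = 2.6163591e-07 W/K^4
T^4 = 3.129361e+09 K^4
T = 236.5178 K = -36.6322 C

-36.6322 degrees Celsius


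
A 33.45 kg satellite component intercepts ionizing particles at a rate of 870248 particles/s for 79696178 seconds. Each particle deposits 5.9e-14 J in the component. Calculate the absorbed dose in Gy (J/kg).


Total energy deposited = rate * time * E_per
  = 870248 * 79696178 * 5.9e-14 = 4.0920 J
Dose = E_total / mass = 4.0920 / 33.45
Dose = 0.122331 Gy

0.1223 Gy


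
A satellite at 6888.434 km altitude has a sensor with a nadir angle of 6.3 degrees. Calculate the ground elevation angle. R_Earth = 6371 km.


r = R_E + alt = 13259.4340 km
Law of sines in the satellite / Earth-center / ground-point triangle:
  sin(nadir)/R_E = sin(90 + el)/r  =>  cos(el) = (r/R_E)*sin(nadir)
cos(el) = (13259.4340 / 6371.0000) * sin(6.3 deg) = 0.2283809
el = arccos(0.2283809) = 76.7982 deg
(Earth-central angle = 90 - nadir - el = 6.9018 deg)

76.7982 degrees


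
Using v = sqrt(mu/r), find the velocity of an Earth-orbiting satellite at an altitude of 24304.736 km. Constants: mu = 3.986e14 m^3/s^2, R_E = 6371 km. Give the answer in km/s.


r = R_E + alt = 6371.0 + 24304.736 = 30675.7360 km = 3.0675736e+07 m
v = sqrt(mu/r) = sqrt(3.986e14 / 3.0675736e+07) = 3604.7168 m/s = 3.6047 km/s

3.6047 km/s


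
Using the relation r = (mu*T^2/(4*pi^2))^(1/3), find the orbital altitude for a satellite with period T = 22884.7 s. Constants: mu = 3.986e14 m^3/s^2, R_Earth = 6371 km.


T = 22884.7 s
r = (mu*T^2/(4*pi^2))^(1/3) = (3.986e14 * 22884.7^2 / (4*pi^2))^(1/3)
r = 1.7421652e+07 m = 17421.6520 km
alt = r - R_E = 17421.6520 - 6371 = 11050.6520 km

11050.6520 km


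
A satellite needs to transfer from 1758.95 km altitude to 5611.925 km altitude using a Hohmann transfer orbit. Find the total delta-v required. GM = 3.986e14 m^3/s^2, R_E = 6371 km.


r1 = 8129.9500 km = 8.12995e+06 m
r2 = 11982.9250 km = 1.1982925e+07 m
dv1 = sqrt(mu/r1)*(sqrt(2*r2/(r1+r2)) - 1) = 641.3134 m/s
dv2 = sqrt(mu/r2)*(1 - sqrt(2*r1/(r1+r2))) = 581.7747 m/s
total dv = |dv1| + |dv2| = 641.3134 + 581.7747 = 1223.0881 m/s = 1.2231 km/s

1.2231 km/s


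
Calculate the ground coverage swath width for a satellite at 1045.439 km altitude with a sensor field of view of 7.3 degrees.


FOV = 7.3 deg = 0.127409 rad
swath = 2 * alt * tan(FOV/2) = 2 * 1045.439 * tan(0.06370452)
swath = 2 * 1045.439 * 0.06379083
swath = 133.3789 km

133.3789 km


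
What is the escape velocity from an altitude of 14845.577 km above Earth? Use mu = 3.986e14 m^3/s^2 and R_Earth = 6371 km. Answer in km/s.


r = 6371.0 + 14845.577 = 21216.5770 km = 2.1216577e+07 m
v_esc = sqrt(2*mu/r) = sqrt(2*3.986e14 / 2.1216577e+07)
v_esc = 6129.7955 m/s = 6.1298 km/s

6.1298 km/s


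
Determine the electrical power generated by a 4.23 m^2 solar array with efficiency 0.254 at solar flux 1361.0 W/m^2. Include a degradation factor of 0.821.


P = area * eta * S * degradation
P = 4.23 * 0.254 * 1361.0 * 0.821
P = 1200.5365 W

1200.5365 W


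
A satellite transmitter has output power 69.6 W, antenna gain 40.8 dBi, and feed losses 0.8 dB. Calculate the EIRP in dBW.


Pt = 69.6 W = 18.4261 dBW
EIRP = Pt_dBW + Gt - losses = 18.4261 + 40.8 - 0.8 = 58.4261 dBW

58.4261 dBW


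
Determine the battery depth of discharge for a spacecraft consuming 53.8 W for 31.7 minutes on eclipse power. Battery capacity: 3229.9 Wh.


E_used = P * t / 60 = 53.8 * 31.7 / 60 = 28.4243 Wh
DOD = E_used / E_total * 100 = 28.4243 / 3229.9 * 100
DOD = 0.8800376 %

0.8800 %


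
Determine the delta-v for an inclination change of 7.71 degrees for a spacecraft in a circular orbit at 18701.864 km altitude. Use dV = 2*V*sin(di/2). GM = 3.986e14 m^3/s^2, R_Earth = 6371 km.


r = 25072.8640 km = 2.5072864e+07 m
V = sqrt(mu/r) = 3987.1876 m/s
di = 7.71 deg = 0.1345649 rad
dV = 2*V*sin(di/2) = 2*3987.1876*sin(0.06728244)
dV = 536.1307 m/s = 0.5361307 km/s

0.5361 km/s


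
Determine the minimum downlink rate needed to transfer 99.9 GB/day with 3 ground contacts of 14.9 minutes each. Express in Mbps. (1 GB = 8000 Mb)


total contact time = 3 * 14.9 * 60 = 2682.0000 s
data = 99.9 GB = 799200.0000 Mb
rate = 799200.0000 / 2682.0000 = 297.9866 Mbps

297.9866 Mbps
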